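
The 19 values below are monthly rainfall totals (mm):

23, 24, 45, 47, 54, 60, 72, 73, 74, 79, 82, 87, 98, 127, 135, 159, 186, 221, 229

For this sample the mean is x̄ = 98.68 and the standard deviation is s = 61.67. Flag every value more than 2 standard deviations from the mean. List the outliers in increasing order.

229

Cutoffs at x̄ ± 2s: 98.68 ± 2·61.67 = [-24.66, 222.02].
229: z = 2.11, |z| > 2 → outlier.
Every other value lies within [-24.66, 222.02].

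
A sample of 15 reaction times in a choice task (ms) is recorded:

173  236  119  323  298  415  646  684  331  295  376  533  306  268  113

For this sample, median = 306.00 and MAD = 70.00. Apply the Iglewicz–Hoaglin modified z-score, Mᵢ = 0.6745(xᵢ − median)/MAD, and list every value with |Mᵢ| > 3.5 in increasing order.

|Mᵢ| > 3.5 ⇔ |xᵢ − 306.00| > 3.5·70.00/0.6745 = 363.23.
So outliers lie outside [-57.23, 669.23].
684: M = 3.64 → outlier.

684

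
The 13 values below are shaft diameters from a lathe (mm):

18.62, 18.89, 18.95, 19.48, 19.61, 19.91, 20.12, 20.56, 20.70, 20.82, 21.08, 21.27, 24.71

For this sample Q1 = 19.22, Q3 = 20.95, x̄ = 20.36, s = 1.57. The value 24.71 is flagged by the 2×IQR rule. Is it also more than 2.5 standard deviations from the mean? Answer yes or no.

z = (24.71 − 20.36) / 1.57 = 2.77.
|z| = 2.77 > 2.5.

yes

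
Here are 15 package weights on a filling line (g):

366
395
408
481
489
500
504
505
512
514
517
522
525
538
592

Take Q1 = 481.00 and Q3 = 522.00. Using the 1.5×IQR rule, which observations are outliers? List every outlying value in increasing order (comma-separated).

IQR = Q3 − Q1 = 522.00 − 481.00 = 41.00.
Lower fence = Q1 − 1.5·IQR = 481.00 − 61.50 = 419.50.
Upper fence = Q3 + 1.5·IQR = 522.00 + 61.50 = 583.50.
366 < 419.50 → outlier.
395 < 419.50 → outlier.
408 < 419.50 → outlier.
592 > 583.50 → outlier.
All remaining values lie within [419.50, 583.50].

366, 395, 408, 592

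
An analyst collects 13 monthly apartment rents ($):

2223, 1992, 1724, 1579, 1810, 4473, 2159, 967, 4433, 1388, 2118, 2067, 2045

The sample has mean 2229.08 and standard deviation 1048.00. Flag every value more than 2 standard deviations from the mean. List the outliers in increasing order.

4433, 4473

Cutoffs at x̄ ± 2s: 2229.08 ± 2·1048.00 = [133.08, 4325.08].
4433: z = 2.10, |z| > 2 → outlier.
4473: z = 2.14, |z| > 2 → outlier.
Every other value lies within [133.08, 4325.08].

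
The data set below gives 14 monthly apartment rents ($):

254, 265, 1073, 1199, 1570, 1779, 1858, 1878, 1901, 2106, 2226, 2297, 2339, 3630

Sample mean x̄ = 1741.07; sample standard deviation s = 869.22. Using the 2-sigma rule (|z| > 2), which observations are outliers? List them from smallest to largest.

Cutoffs at x̄ ± 2s: 1741.07 ± 2·869.22 = [2.63, 3479.51].
3630: z = 2.17, |z| > 2 → outlier.
Every other value lies within [2.63, 3479.51].

3630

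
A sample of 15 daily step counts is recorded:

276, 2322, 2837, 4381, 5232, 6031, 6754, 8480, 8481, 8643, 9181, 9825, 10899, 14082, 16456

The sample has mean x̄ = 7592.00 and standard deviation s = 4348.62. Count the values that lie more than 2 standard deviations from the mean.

Cutoffs: x̄ ± 2s = [-1105.24, 16289.24].
Outside the cutoffs: 16456.

1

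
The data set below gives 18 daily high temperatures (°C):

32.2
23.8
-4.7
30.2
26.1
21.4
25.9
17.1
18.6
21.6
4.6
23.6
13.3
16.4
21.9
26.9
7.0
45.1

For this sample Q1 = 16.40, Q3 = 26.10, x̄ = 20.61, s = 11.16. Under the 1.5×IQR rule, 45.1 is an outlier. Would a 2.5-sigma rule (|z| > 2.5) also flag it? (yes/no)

no

z = (45.1 − 20.61) / 11.16 = 2.19.
|z| = 2.19 ≤ 2.5.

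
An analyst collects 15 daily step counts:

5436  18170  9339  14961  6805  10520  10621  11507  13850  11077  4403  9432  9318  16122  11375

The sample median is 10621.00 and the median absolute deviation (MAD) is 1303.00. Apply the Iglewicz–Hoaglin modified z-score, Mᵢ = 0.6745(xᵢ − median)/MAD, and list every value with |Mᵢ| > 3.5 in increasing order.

|Mᵢ| > 3.5 ⇔ |xᵢ − 10621.00| > 3.5·1303.00/0.6745 = 6761.30.
So outliers lie outside [3859.70, 17382.30].
18170: M = 3.91 → outlier.

18170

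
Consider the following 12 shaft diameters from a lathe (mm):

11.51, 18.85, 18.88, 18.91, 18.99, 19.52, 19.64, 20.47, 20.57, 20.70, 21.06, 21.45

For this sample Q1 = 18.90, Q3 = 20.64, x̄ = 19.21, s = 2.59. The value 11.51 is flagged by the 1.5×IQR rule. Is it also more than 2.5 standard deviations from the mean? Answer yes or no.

z = (11.51 − 19.21) / 2.59 = -2.97.
|z| = 2.97 > 2.5.

yes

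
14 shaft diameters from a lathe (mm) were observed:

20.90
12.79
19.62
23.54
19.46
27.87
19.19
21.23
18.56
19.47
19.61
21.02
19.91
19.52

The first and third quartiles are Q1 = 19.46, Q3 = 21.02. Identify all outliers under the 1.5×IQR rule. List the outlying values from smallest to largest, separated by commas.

12.79, 23.54, 27.87

IQR = Q3 − Q1 = 21.02 − 19.46 = 1.56.
Lower fence = Q1 − 1.5·IQR = 19.46 − 2.34 = 17.12.
Upper fence = Q3 + 1.5·IQR = 21.02 + 2.34 = 23.36.
12.79 < 17.12 → outlier.
23.54 > 23.36 → outlier.
27.87 > 23.36 → outlier.
All remaining values lie within [17.12, 23.36].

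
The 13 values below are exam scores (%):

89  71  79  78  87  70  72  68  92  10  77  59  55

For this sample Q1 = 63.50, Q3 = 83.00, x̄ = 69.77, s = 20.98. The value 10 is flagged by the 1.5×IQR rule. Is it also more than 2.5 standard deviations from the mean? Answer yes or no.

z = (10 − 69.77) / 20.98 = -2.85.
|z| = 2.85 > 2.5.

yes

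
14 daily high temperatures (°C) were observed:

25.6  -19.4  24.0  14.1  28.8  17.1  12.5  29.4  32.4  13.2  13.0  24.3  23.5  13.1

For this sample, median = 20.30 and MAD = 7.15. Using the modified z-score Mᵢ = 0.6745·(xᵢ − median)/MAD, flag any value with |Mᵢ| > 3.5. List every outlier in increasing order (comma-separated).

|Mᵢ| > 3.5 ⇔ |xᵢ − 20.30| > 3.5·7.15/0.6745 = 37.10.
So outliers lie outside [-16.80, 57.40].
-19.4: M = -3.75 → outlier.

-19.4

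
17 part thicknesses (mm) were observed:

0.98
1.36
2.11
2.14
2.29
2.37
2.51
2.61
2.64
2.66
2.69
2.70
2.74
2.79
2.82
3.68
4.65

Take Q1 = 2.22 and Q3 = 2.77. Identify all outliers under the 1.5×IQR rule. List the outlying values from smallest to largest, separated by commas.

IQR = Q3 − Q1 = 2.77 − 2.22 = 0.55.
Lower fence = Q1 − 1.5·IQR = 2.22 − 0.825 = 1.395.
Upper fence = Q3 + 1.5·IQR = 2.77 + 0.825 = 3.595.
0.98 < 1.395 → outlier.
1.36 < 1.395 → outlier.
3.68 > 3.595 → outlier.
4.65 > 3.595 → outlier.
All remaining values lie within [1.395, 3.595].

0.98, 1.36, 3.68, 4.65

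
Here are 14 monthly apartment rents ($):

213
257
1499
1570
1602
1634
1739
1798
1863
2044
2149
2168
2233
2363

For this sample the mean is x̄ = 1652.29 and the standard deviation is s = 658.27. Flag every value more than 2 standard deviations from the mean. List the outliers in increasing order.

213, 257

Cutoffs at x̄ ± 2s: 1652.29 ± 2·658.27 = [335.75, 2968.83].
213: z = -2.19, |z| > 2 → outlier.
257: z = -2.12, |z| > 2 → outlier.
Every other value lies within [335.75, 2968.83].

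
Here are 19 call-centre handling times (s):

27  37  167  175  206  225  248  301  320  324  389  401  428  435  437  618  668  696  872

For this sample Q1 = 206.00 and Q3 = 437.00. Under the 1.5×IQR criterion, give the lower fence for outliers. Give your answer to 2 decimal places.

-140.50

IQR = Q3 − Q1 = 437.00 − 206.00 = 231.00.
Lower fence = Q1 − 1.5·IQR = 206.00 − 346.50 = -140.50.
Upper fence = Q3 + 1.5·IQR = 437.00 + 346.50 = 783.50.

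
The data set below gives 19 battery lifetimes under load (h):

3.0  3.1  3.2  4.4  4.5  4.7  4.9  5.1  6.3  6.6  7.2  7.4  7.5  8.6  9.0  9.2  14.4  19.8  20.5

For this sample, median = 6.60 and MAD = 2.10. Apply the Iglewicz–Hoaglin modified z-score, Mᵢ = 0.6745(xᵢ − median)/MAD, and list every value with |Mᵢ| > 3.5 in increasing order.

|Mᵢ| > 3.5 ⇔ |xᵢ − 6.60| > 3.5·2.10/0.6745 = 10.90.
So outliers lie outside [-4.30, 17.50].
19.8: M = 4.24 → outlier.
20.5: M = 4.46 → outlier.

19.8, 20.5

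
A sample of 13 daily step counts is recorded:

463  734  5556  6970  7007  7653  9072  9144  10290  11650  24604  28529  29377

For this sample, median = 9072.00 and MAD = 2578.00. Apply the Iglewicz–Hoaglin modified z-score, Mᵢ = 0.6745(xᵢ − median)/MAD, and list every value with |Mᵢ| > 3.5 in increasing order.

24604, 28529, 29377

|Mᵢ| > 3.5 ⇔ |xᵢ − 9072.00| > 3.5·2578.00/0.6745 = 13377.32.
So outliers lie outside [-4305.32, 22449.32].
24604: M = 4.06 → outlier.
28529: M = 5.09 → outlier.
29377: M = 5.31 → outlier.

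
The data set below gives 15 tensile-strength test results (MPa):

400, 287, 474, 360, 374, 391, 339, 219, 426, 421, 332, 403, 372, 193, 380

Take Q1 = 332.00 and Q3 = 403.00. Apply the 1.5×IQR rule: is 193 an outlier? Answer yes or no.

yes

IQR = Q3 − Q1 = 403.00 − 332.00 = 71.00.
Lower fence = Q1 − 1.5·IQR = 332.00 − 106.50 = 225.50.
Upper fence = Q3 + 1.5·IQR = 403.00 + 106.50 = 509.50.
193 lies below the lower fence.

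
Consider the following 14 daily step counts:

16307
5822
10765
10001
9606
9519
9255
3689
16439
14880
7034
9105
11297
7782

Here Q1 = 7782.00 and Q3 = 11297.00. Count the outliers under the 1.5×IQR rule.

IQR = 3515.00; fences at 7782.00 − 5272.50 = 2509.50 and 11297.00 + 5272.50 = 16569.50.
Every value lies within the cutoffs.

0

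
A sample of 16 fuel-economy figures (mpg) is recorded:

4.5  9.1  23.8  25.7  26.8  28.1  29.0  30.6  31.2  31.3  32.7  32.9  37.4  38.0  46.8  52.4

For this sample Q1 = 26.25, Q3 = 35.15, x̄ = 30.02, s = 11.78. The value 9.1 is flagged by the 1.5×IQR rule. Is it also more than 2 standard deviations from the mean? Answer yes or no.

no

z = (9.1 − 30.02) / 11.78 = -1.78.
|z| = 1.78 ≤ 2.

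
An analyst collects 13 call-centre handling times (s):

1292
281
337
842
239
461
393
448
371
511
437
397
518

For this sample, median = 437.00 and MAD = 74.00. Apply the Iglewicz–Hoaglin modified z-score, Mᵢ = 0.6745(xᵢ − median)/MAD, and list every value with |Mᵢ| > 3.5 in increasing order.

842, 1292

|Mᵢ| > 3.5 ⇔ |xᵢ − 437.00| > 3.5·74.00/0.6745 = 383.99.
So outliers lie outside [53.01, 820.99].
842: M = 3.69 → outlier.
1292: M = 7.79 → outlier.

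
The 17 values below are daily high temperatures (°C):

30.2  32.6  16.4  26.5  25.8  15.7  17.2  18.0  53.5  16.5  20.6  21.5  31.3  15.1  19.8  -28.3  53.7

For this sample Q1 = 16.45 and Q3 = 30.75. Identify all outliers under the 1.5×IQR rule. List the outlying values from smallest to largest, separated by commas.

IQR = Q3 − Q1 = 30.75 − 16.45 = 14.30.
Lower fence = Q1 − 1.5·IQR = 16.45 − 21.45 = -5.00.
Upper fence = Q3 + 1.5·IQR = 30.75 + 21.45 = 52.20.
-28.3 < -5.00 → outlier.
53.5 > 52.20 → outlier.
53.7 > 52.20 → outlier.
All remaining values lie within [-5.00, 52.20].

-28.3, 53.5, 53.7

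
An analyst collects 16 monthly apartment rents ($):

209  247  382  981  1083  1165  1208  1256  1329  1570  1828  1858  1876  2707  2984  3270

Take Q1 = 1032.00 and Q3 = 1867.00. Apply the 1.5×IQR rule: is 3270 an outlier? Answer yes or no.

IQR = Q3 − Q1 = 1867.00 − 1032.00 = 835.00.
Lower fence = Q1 − 1.5·IQR = 1032.00 − 1252.50 = -220.50.
Upper fence = Q3 + 1.5·IQR = 1867.00 + 1252.50 = 3119.50.
3270 lies above the upper fence.

yes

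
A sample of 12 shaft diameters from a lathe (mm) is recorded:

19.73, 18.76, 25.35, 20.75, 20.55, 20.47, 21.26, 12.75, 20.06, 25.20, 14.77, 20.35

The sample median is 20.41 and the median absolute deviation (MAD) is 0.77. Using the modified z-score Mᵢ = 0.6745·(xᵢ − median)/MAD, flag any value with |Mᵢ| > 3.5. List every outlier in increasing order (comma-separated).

12.75, 14.77, 25.20, 25.35

|Mᵢ| > 3.5 ⇔ |xᵢ − 20.41| > 3.5·0.77/0.6745 = 4.00.
So outliers lie outside [16.41, 24.41].
12.75: M = -6.71 → outlier.
14.77: M = -4.94 → outlier.
25.20: M = 4.20 → outlier.
25.35: M = 4.33 → outlier.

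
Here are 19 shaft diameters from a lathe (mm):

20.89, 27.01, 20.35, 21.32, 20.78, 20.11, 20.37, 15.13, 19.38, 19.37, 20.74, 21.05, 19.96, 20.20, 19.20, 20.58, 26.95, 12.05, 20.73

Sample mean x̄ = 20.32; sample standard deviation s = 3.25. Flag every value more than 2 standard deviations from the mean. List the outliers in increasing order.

Cutoffs at x̄ ± 2s: 20.32 ± 2·3.25 = [13.82, 26.82].
12.05: z = -2.54, |z| > 2 → outlier.
26.95: z = 2.04, |z| > 2 → outlier.
27.01: z = 2.06, |z| > 2 → outlier.
Every other value lies within [13.82, 26.82].

12.05, 26.95, 27.01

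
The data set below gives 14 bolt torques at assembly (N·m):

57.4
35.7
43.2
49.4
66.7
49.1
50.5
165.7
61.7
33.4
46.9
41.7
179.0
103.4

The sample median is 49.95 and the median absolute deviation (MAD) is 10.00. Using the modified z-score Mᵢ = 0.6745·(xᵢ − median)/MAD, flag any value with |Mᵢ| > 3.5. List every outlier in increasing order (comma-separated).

103.4, 165.7, 179.0

|Mᵢ| > 3.5 ⇔ |xᵢ − 49.95| > 3.5·10.00/0.6745 = 51.89.
So outliers lie outside [-1.94, 101.84].
103.4: M = 3.61 → outlier.
165.7: M = 7.81 → outlier.
179.0: M = 8.70 → outlier.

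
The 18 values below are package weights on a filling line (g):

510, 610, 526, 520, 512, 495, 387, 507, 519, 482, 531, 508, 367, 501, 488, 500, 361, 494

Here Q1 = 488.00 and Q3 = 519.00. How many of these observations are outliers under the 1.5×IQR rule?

IQR = 31.00; fences at 488.00 − 46.50 = 441.50 and 519.00 + 46.50 = 565.50.
Outside the cutoffs: 361, 367, 387, 610.

4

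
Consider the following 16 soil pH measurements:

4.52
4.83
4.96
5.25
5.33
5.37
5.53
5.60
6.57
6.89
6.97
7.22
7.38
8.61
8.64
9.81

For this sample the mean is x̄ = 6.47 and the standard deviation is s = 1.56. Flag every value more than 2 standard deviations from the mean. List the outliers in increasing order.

Cutoffs at x̄ ± 2s: 6.47 ± 2·1.56 = [3.35, 9.59].
9.81: z = 2.14, |z| > 2 → outlier.
Every other value lies within [3.35, 9.59].

9.81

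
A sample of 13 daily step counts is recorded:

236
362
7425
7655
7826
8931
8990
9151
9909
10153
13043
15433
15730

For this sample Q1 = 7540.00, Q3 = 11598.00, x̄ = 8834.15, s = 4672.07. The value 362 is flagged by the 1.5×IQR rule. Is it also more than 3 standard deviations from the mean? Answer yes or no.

no

z = (362 − 8834.15) / 4672.07 = -1.81.
|z| = 1.81 ≤ 3.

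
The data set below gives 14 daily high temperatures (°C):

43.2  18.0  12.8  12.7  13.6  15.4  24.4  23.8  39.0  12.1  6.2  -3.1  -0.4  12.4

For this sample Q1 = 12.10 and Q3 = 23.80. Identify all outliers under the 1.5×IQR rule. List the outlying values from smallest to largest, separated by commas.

43.2

IQR = Q3 − Q1 = 23.80 − 12.10 = 11.70.
Lower fence = Q1 − 1.5·IQR = 12.10 − 17.55 = -5.45.
Upper fence = Q3 + 1.5·IQR = 23.80 + 17.55 = 41.35.
43.2 > 41.35 → outlier.
All remaining values lie within [-5.45, 41.35].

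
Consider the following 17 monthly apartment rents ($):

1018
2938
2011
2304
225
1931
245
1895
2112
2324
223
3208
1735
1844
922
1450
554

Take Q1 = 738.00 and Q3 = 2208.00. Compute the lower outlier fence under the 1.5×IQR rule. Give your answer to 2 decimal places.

IQR = Q3 − Q1 = 2208.00 − 738.00 = 1470.00.
Lower fence = Q1 − 1.5·IQR = 738.00 − 2205.00 = -1467.00.
Upper fence = Q3 + 1.5·IQR = 2208.00 + 2205.00 = 4413.00.

-1467.00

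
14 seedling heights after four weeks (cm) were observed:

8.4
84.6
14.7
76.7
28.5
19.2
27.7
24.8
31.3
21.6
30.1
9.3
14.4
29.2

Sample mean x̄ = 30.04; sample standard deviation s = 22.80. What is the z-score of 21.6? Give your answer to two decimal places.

-0.37

z = (21.6 − 30.04) / 22.80 = -0.37.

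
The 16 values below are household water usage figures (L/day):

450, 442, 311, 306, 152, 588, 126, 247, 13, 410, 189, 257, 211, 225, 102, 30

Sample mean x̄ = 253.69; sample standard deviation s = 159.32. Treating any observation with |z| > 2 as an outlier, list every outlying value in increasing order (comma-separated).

588

Cutoffs at x̄ ± 2s: 253.69 ± 2·159.32 = [-64.95, 572.33].
588: z = 2.10, |z| > 2 → outlier.
Every other value lies within [-64.95, 572.33].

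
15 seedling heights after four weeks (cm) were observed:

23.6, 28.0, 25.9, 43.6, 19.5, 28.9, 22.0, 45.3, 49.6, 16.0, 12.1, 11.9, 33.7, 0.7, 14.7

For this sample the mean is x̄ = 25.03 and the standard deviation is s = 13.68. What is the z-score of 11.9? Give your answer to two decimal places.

-0.96

z = (11.9 − 25.03) / 13.68 = -0.96.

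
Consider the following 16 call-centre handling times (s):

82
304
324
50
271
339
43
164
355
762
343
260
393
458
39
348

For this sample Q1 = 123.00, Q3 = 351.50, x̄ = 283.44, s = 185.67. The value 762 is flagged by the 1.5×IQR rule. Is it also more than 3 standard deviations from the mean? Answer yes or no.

no

z = (762 − 283.44) / 185.67 = 2.58.
|z| = 2.58 ≤ 3.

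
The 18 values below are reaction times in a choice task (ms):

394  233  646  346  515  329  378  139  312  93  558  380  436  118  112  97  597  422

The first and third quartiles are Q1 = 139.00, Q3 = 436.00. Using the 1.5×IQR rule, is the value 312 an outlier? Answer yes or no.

IQR = Q3 − Q1 = 436.00 − 139.00 = 297.00.
Lower fence = Q1 − 1.5·IQR = 139.00 − 445.50 = -306.50.
Upper fence = Q3 + 1.5·IQR = 436.00 + 445.50 = 881.50.
312 lies within [-306.50, 881.50].

no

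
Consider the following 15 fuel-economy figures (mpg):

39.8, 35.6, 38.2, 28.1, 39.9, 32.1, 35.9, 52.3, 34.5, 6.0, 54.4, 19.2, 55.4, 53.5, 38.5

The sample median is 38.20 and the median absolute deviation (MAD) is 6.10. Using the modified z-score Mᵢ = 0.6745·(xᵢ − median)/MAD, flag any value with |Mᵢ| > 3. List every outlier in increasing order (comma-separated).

6.0

|Mᵢ| > 3 ⇔ |xᵢ − 38.20| > 3·6.10/0.6745 = 27.13.
So outliers lie outside [11.07, 65.33].
6.0: M = -3.56 → outlier.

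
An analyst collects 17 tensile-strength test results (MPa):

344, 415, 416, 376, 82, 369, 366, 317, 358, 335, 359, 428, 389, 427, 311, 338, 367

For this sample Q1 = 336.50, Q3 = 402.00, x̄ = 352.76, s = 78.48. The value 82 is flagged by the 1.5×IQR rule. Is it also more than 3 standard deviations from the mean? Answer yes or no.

yes

z = (82 − 352.76) / 78.48 = -3.45.
|z| = 3.45 > 3.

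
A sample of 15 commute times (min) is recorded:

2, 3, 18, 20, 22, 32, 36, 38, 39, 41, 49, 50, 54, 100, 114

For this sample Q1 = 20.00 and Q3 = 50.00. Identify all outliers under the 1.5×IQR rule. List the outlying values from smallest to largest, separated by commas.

100, 114

IQR = Q3 − Q1 = 50.00 − 20.00 = 30.00.
Lower fence = Q1 − 1.5·IQR = 20.00 − 45.00 = -25.00.
Upper fence = Q3 + 1.5·IQR = 50.00 + 45.00 = 95.00.
100 > 95.00 → outlier.
114 > 95.00 → outlier.
All remaining values lie within [-25.00, 95.00].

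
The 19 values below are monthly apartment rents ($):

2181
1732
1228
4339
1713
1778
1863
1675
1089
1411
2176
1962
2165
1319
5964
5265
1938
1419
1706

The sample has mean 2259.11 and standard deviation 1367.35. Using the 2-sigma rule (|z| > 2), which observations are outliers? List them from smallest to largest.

Cutoffs at x̄ ± 2s: 2259.11 ± 2·1367.35 = [-475.59, 4993.81].
5265: z = 2.20, |z| > 2 → outlier.
5964: z = 2.71, |z| > 2 → outlier.
Every other value lies within [-475.59, 4993.81].

5265, 5964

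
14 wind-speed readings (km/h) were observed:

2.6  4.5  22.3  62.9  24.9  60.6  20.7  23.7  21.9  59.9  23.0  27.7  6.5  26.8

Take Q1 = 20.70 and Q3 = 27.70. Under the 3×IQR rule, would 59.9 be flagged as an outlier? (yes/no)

IQR = Q3 − Q1 = 27.70 − 20.70 = 7.00.
Lower fence = Q1 − 3·IQR = 20.70 − 21.00 = -0.30.
Upper fence = Q3 + 3·IQR = 27.70 + 21.00 = 48.70.
59.9 lies above the upper fence.

yes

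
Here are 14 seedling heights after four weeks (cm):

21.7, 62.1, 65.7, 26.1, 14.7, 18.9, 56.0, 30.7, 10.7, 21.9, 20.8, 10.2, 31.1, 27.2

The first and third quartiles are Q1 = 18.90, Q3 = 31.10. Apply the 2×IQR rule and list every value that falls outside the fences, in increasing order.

56.0, 62.1, 65.7

IQR = Q3 − Q1 = 31.10 − 18.90 = 12.20.
Lower fence = Q1 − 2·IQR = 18.90 − 24.40 = -5.50.
Upper fence = Q3 + 2·IQR = 31.10 + 24.40 = 55.50.
56.0 > 55.50 → outlier.
62.1 > 55.50 → outlier.
65.7 > 55.50 → outlier.
All remaining values lie within [-5.50, 55.50].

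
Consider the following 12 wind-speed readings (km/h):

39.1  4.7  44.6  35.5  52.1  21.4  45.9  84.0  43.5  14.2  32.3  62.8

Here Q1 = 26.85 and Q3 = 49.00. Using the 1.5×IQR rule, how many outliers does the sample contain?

IQR = 22.15; fences at 26.85 − 33.225 = -6.375 and 49.00 + 33.225 = 82.225.
Outside the cutoffs: 84.0.

1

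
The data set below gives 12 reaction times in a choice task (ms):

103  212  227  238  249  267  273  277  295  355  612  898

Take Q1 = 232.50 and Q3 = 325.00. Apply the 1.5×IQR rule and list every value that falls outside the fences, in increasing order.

IQR = Q3 − Q1 = 325.00 − 232.50 = 92.50.
Lower fence = Q1 − 1.5·IQR = 232.50 − 138.75 = 93.75.
Upper fence = Q3 + 1.5·IQR = 325.00 + 138.75 = 463.75.
612 > 463.75 → outlier.
898 > 463.75 → outlier.
All remaining values lie within [93.75, 463.75].

612, 898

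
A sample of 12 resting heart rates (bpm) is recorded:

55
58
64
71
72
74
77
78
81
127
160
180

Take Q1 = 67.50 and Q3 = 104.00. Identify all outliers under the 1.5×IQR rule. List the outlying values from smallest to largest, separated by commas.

160, 180

IQR = Q3 − Q1 = 104.00 − 67.50 = 36.50.
Lower fence = Q1 − 1.5·IQR = 67.50 − 54.75 = 12.75.
Upper fence = Q3 + 1.5·IQR = 104.00 + 54.75 = 158.75.
160 > 158.75 → outlier.
180 > 158.75 → outlier.
All remaining values lie within [12.75, 158.75].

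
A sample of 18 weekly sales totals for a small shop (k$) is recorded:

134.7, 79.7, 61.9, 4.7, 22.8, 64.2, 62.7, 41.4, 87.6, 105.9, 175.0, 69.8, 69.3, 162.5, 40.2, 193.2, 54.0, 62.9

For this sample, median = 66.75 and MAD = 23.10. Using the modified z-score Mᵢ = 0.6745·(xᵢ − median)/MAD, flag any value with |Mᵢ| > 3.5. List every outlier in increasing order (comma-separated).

|Mᵢ| > 3.5 ⇔ |xᵢ − 66.75| > 3.5·23.10/0.6745 = 119.87.
So outliers lie outside [-53.12, 186.62].
193.2: M = 3.69 → outlier.

193.2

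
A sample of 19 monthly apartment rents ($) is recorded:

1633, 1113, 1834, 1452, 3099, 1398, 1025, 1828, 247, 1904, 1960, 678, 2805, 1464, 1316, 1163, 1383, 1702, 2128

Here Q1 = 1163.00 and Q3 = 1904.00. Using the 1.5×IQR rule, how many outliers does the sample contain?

IQR = 741.00; fences at 1163.00 − 1111.50 = 51.50 and 1904.00 + 1111.50 = 3015.50.
Outside the cutoffs: 3099.

1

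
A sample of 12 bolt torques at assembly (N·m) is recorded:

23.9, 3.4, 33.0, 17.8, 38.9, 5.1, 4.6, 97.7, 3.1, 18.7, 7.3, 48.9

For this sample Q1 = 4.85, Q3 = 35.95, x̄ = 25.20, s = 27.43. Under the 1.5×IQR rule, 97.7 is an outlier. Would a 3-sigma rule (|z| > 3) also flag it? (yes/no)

no

z = (97.7 − 25.20) / 27.43 = 2.64.
|z| = 2.64 ≤ 3.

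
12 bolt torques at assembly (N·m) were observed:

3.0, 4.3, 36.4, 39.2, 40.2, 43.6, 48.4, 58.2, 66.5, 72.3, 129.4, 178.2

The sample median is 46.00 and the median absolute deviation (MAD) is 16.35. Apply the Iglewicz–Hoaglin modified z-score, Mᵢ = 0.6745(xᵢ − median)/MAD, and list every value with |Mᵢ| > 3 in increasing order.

129.4, 178.2

|Mᵢ| > 3 ⇔ |xᵢ − 46.00| > 3·16.35/0.6745 = 72.72.
So outliers lie outside [-26.72, 118.72].
129.4: M = 3.44 → outlier.
178.2: M = 5.45 → outlier.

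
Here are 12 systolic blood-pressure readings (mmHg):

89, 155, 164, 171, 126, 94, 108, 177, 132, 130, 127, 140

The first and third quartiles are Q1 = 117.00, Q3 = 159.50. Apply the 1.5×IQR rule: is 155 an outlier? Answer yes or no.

IQR = Q3 − Q1 = 159.50 − 117.00 = 42.50.
Lower fence = Q1 − 1.5·IQR = 117.00 − 63.75 = 53.25.
Upper fence = Q3 + 1.5·IQR = 159.50 + 63.75 = 223.25.
155 lies within [53.25, 223.25].

no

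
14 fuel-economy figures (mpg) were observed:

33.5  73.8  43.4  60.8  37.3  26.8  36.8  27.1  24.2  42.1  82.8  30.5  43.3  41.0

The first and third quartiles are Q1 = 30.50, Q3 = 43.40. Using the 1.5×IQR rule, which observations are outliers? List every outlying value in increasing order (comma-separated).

IQR = Q3 − Q1 = 43.40 − 30.50 = 12.90.
Lower fence = Q1 − 1.5·IQR = 30.50 − 19.35 = 11.15.
Upper fence = Q3 + 1.5·IQR = 43.40 + 19.35 = 62.75.
73.8 > 62.75 → outlier.
82.8 > 62.75 → outlier.
All remaining values lie within [11.15, 62.75].

73.8, 82.8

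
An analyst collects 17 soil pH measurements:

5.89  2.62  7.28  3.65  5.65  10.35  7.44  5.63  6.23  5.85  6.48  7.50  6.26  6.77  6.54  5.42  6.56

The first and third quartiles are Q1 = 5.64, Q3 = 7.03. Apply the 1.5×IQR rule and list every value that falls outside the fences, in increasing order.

IQR = Q3 − Q1 = 7.03 − 5.64 = 1.39.
Lower fence = Q1 − 1.5·IQR = 5.64 − 2.085 = 3.555.
Upper fence = Q3 + 1.5·IQR = 7.03 + 2.085 = 9.115.
2.62 < 3.555 → outlier.
10.35 > 9.115 → outlier.
All remaining values lie within [3.555, 9.115].

2.62, 10.35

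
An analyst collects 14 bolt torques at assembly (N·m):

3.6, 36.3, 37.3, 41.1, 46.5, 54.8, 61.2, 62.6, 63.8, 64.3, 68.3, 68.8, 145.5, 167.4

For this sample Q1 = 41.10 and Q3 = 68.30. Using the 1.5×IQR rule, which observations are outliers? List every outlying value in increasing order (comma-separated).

IQR = Q3 − Q1 = 68.30 − 41.10 = 27.20.
Lower fence = Q1 − 1.5·IQR = 41.10 − 40.80 = 0.30.
Upper fence = Q3 + 1.5·IQR = 68.30 + 40.80 = 109.10.
145.5 > 109.10 → outlier.
167.4 > 109.10 → outlier.
All remaining values lie within [0.30, 109.10].

145.5, 167.4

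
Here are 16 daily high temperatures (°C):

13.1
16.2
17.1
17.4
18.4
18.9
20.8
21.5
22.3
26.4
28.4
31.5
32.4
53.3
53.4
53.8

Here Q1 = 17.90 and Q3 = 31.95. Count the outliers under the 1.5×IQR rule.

3

IQR = 14.05; fences at 17.90 − 21.075 = -3.175 and 31.95 + 21.075 = 53.025.
Outside the cutoffs: 53.3, 53.4, 53.8.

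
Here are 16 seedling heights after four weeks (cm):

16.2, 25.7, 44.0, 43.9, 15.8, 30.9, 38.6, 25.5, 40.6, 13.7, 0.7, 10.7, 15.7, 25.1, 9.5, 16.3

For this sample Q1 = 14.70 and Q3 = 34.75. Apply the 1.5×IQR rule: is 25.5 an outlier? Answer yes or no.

IQR = Q3 − Q1 = 34.75 − 14.70 = 20.05.
Lower fence = Q1 − 1.5·IQR = 14.70 − 30.075 = -15.375.
Upper fence = Q3 + 1.5·IQR = 34.75 + 30.075 = 64.825.
25.5 lies within [-15.375, 64.825].

no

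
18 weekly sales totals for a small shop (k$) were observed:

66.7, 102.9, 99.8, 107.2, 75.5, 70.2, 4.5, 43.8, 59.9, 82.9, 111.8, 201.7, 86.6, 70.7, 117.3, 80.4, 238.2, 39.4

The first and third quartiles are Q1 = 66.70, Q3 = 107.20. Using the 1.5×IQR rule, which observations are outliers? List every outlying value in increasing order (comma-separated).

4.5, 201.7, 238.2

IQR = Q3 − Q1 = 107.20 − 66.70 = 40.50.
Lower fence = Q1 − 1.5·IQR = 66.70 − 60.75 = 5.95.
Upper fence = Q3 + 1.5·IQR = 107.20 + 60.75 = 167.95.
4.5 < 5.95 → outlier.
201.7 > 167.95 → outlier.
238.2 > 167.95 → outlier.
All remaining values lie within [5.95, 167.95].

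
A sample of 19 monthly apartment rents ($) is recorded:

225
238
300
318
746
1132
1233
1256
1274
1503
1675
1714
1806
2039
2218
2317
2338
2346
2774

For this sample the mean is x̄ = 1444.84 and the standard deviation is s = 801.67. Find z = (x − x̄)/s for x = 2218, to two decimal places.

0.96

z = (2218 − 1444.84) / 801.67 = 0.96.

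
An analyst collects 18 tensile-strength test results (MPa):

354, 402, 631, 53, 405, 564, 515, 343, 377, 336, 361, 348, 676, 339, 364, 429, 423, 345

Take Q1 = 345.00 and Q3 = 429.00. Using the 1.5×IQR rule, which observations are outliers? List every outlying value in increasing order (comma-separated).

IQR = Q3 − Q1 = 429.00 − 345.00 = 84.00.
Lower fence = Q1 − 1.5·IQR = 345.00 − 126.00 = 219.00.
Upper fence = Q3 + 1.5·IQR = 429.00 + 126.00 = 555.00.
53 < 219.00 → outlier.
564 > 555.00 → outlier.
631 > 555.00 → outlier.
676 > 555.00 → outlier.
All remaining values lie within [219.00, 555.00].

53, 564, 631, 676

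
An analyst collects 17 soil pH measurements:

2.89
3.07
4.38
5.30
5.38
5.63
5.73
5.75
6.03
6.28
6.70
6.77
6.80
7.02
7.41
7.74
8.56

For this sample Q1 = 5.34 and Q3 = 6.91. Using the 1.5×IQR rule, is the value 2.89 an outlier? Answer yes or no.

IQR = Q3 − Q1 = 6.91 − 5.34 = 1.57.
Lower fence = Q1 − 1.5·IQR = 5.34 − 2.355 = 2.985.
Upper fence = Q3 + 1.5·IQR = 6.91 + 2.355 = 9.265.
2.89 lies below the lower fence.

yes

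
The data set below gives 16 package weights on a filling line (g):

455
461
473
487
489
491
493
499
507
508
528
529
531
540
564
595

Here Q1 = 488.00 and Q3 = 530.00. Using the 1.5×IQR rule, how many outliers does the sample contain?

1

IQR = 42.00; fences at 488.00 − 63.00 = 425.00 and 530.00 + 63.00 = 593.00.
Outside the cutoffs: 595.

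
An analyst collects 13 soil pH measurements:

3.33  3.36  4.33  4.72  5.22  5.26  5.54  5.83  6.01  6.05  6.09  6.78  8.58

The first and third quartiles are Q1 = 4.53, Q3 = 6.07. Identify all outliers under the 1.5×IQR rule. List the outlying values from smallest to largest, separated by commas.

8.58

IQR = Q3 − Q1 = 6.07 − 4.53 = 1.54.
Lower fence = Q1 − 1.5·IQR = 4.53 − 2.31 = 2.22.
Upper fence = Q3 + 1.5·IQR = 6.07 + 2.31 = 8.38.
8.58 > 8.38 → outlier.
All remaining values lie within [2.22, 8.38].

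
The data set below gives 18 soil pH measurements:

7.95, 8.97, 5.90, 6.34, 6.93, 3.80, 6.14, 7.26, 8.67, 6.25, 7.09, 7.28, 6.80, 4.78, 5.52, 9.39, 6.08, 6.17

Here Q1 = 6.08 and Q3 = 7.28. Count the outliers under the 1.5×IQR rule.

IQR = 1.20; fences at 6.08 − 1.80 = 4.28 and 7.28 + 1.80 = 9.08.
Outside the cutoffs: 3.80, 9.39.

2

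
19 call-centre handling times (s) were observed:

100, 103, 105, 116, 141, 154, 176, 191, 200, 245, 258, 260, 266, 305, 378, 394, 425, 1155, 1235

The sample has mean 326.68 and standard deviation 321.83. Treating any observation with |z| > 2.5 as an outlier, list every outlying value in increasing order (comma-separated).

1155, 1235

Cutoffs at x̄ ± 2.5s: 326.68 ± 2.5·321.83 = [-477.895, 1131.255].
1155: z = 2.57, |z| > 2.5 → outlier.
1235: z = 2.82, |z| > 2.5 → outlier.
Every other value lies within [-477.895, 1131.255].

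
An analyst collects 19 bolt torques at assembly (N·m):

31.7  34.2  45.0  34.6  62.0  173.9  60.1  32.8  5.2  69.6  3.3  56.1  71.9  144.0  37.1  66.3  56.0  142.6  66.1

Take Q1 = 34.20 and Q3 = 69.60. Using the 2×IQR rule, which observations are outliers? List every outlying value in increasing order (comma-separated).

IQR = Q3 − Q1 = 69.60 − 34.20 = 35.40.
Lower fence = Q1 − 2·IQR = 34.20 − 70.80 = -36.60.
Upper fence = Q3 + 2·IQR = 69.60 + 70.80 = 140.40.
142.6 > 140.40 → outlier.
144.0 > 140.40 → outlier.
173.9 > 140.40 → outlier.
All remaining values lie within [-36.60, 140.40].

142.6, 144.0, 173.9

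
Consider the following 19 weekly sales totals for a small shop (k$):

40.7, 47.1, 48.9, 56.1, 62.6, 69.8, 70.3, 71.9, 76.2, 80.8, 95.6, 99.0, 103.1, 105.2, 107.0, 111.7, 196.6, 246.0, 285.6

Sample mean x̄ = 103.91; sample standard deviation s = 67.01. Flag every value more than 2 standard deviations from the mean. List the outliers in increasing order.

246.0, 285.6

Cutoffs at x̄ ± 2s: 103.91 ± 2·67.01 = [-30.11, 237.93].
246.0: z = 2.12, |z| > 2 → outlier.
285.6: z = 2.71, |z| > 2 → outlier.
Every other value lies within [-30.11, 237.93].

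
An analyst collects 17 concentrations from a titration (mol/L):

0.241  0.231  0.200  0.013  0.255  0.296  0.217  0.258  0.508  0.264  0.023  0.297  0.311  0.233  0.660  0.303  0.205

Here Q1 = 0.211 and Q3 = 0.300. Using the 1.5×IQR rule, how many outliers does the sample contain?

4

IQR = 0.089; fences at 0.211 − 0.1335 = 0.0775 and 0.300 + 0.1335 = 0.4335.
Outside the cutoffs: 0.013, 0.023, 0.508, 0.660.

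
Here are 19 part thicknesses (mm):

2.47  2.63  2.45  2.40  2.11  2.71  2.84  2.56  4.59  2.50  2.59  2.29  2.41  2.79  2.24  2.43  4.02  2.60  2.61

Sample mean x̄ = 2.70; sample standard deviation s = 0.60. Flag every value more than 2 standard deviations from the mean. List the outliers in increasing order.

Cutoffs at x̄ ± 2s: 2.70 ± 2·0.60 = [1.50, 3.90].
4.02: z = 2.20, |z| > 2 → outlier.
4.59: z = 3.15, |z| > 2 → outlier.
Every other value lies within [1.50, 3.90].

4.02, 4.59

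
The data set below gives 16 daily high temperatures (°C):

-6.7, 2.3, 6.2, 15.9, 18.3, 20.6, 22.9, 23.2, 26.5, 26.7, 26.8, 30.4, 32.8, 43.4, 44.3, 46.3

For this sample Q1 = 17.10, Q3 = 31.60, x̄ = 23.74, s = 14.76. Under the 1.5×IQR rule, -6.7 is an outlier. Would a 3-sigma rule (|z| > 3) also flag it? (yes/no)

z = (-6.7 − 23.74) / 14.76 = -2.06.
|z| = 2.06 ≤ 3.

no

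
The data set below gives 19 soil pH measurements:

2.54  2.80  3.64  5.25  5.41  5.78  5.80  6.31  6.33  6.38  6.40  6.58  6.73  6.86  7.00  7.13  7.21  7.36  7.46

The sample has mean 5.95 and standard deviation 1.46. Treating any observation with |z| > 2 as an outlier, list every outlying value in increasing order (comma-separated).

Cutoffs at x̄ ± 2s: 5.95 ± 2·1.46 = [3.03, 8.87].
2.54: z = -2.34, |z| > 2 → outlier.
2.80: z = -2.16, |z| > 2 → outlier.
Every other value lies within [3.03, 8.87].

2.54, 2.80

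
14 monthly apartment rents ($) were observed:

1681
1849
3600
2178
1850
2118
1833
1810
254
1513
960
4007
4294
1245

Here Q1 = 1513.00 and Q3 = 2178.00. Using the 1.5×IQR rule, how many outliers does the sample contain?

4

IQR = 665.00; fences at 1513.00 − 997.50 = 515.50 and 2178.00 + 997.50 = 3175.50.
Outside the cutoffs: 254, 3600, 4007, 4294.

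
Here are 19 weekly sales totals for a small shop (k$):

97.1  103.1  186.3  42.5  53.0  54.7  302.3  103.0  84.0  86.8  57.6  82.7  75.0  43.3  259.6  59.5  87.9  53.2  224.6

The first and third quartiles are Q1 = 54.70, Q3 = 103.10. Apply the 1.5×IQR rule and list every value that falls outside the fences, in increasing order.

IQR = Q3 − Q1 = 103.10 − 54.70 = 48.40.
Lower fence = Q1 − 1.5·IQR = 54.70 − 72.60 = -17.90.
Upper fence = Q3 + 1.5·IQR = 103.10 + 72.60 = 175.70.
186.3 > 175.70 → outlier.
224.6 > 175.70 → outlier.
259.6 > 175.70 → outlier.
302.3 > 175.70 → outlier.
All remaining values lie within [-17.90, 175.70].

186.3, 224.6, 259.6, 302.3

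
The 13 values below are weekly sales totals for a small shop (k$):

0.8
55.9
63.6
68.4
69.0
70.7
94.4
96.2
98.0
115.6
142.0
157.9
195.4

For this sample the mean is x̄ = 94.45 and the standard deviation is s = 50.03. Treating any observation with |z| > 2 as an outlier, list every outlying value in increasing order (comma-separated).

Cutoffs at x̄ ± 2s: 94.45 ± 2·50.03 = [-5.61, 194.51].
195.4: z = 2.02, |z| > 2 → outlier.
Every other value lies within [-5.61, 194.51].

195.4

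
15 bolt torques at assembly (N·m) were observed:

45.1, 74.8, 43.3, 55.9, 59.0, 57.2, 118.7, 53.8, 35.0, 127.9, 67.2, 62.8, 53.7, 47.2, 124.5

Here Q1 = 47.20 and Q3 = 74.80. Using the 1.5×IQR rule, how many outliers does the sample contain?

3

IQR = 27.60; fences at 47.20 − 41.40 = 5.80 and 74.80 + 41.40 = 116.20.
Outside the cutoffs: 118.7, 124.5, 127.9.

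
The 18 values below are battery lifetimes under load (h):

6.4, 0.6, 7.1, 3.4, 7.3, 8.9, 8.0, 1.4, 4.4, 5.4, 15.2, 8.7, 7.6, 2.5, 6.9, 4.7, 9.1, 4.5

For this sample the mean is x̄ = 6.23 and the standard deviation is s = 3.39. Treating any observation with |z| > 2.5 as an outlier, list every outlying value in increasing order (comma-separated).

Cutoffs at x̄ ± 2.5s: 6.23 ± 2.5·3.39 = [-2.245, 14.705].
15.2: z = 2.65, |z| > 2.5 → outlier.
Every other value lies within [-2.245, 14.705].

15.2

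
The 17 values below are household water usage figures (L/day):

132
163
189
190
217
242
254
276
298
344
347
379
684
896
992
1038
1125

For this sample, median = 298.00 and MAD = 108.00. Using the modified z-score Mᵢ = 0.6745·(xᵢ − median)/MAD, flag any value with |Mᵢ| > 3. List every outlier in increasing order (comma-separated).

|Mᵢ| > 3 ⇔ |xᵢ − 298.00| > 3·108.00/0.6745 = 480.36.
So outliers lie outside [-182.36, 778.36].
896: M = 3.73 → outlier.
992: M = 4.33 → outlier.
1038: M = 4.62 → outlier.
1125: M = 5.16 → outlier.

896, 992, 1038, 1125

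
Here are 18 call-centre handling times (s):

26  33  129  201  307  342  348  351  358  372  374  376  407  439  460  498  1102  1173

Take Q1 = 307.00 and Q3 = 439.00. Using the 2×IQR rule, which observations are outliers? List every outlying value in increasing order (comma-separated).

26, 33, 1102, 1173

IQR = Q3 − Q1 = 439.00 − 307.00 = 132.00.
Lower fence = Q1 − 2·IQR = 307.00 − 264.00 = 43.00.
Upper fence = Q3 + 2·IQR = 439.00 + 264.00 = 703.00.
26 < 43.00 → outlier.
33 < 43.00 → outlier.
1102 > 703.00 → outlier.
1173 > 703.00 → outlier.
All remaining values lie within [43.00, 703.00].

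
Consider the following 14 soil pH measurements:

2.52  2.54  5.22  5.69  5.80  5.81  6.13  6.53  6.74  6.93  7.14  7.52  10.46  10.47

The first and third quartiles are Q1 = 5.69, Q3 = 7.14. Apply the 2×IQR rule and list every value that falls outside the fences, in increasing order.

IQR = Q3 − Q1 = 7.14 − 5.69 = 1.45.
Lower fence = Q1 − 2·IQR = 5.69 − 2.90 = 2.79.
Upper fence = Q3 + 2·IQR = 7.14 + 2.90 = 10.04.
2.52 < 2.79 → outlier.
2.54 < 2.79 → outlier.
10.46 > 10.04 → outlier.
10.47 > 10.04 → outlier.
All remaining values lie within [2.79, 10.04].

2.52, 2.54, 10.46, 10.47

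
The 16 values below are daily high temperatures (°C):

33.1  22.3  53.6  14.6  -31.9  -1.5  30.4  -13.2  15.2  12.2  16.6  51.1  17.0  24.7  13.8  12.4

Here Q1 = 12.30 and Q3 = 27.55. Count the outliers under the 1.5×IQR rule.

4

IQR = 15.25; fences at 12.30 − 22.875 = -10.575 and 27.55 + 22.875 = 50.425.
Outside the cutoffs: -31.9, -13.2, 51.1, 53.6.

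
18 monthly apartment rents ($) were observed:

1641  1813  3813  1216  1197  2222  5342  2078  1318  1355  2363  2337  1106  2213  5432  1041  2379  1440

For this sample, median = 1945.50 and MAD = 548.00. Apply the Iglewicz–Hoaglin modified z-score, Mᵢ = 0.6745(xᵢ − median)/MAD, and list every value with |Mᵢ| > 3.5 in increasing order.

5342, 5432

|Mᵢ| > 3.5 ⇔ |xᵢ − 1945.50| > 3.5·548.00/0.6745 = 2843.59.
So outliers lie outside [-898.09, 4789.09].
5342: M = 4.18 → outlier.
5432: M = 4.29 → outlier.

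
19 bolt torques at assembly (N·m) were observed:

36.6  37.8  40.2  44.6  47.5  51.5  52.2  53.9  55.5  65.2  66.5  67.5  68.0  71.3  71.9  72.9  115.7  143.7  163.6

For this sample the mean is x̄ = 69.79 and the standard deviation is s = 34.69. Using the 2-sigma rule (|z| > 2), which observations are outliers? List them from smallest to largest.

143.7, 163.6

Cutoffs at x̄ ± 2s: 69.79 ± 2·34.69 = [0.41, 139.17].
143.7: z = 2.13, |z| > 2 → outlier.
163.6: z = 2.70, |z| > 2 → outlier.
Every other value lies within [0.41, 139.17].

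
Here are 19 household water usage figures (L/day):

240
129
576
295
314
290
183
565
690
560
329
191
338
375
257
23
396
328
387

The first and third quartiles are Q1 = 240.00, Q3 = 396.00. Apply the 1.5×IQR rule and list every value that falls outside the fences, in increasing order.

690

IQR = Q3 − Q1 = 396.00 − 240.00 = 156.00.
Lower fence = Q1 − 1.5·IQR = 240.00 − 234.00 = 6.00.
Upper fence = Q3 + 1.5·IQR = 396.00 + 234.00 = 630.00.
690 > 630.00 → outlier.
All remaining values lie within [6.00, 630.00].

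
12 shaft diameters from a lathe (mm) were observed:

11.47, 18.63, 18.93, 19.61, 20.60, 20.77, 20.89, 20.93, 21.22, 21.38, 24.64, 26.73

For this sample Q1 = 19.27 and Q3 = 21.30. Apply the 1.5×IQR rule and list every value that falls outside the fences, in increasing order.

IQR = Q3 − Q1 = 21.30 − 19.27 = 2.03.
Lower fence = Q1 − 1.5·IQR = 19.27 − 3.045 = 16.225.
Upper fence = Q3 + 1.5·IQR = 21.30 + 3.045 = 24.345.
11.47 < 16.225 → outlier.
24.64 > 24.345 → outlier.
26.73 > 24.345 → outlier.
All remaining values lie within [16.225, 24.345].

11.47, 24.64, 26.73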